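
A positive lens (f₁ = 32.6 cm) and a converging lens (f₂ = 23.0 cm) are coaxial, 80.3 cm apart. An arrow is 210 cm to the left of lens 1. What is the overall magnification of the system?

m = +0.226

Lens 1: 1/d_i1 = 1/(32.6) − 1/(210) = 0.02591, so d_i1 = 38.59 cm; m₁ = −d_i1/d_o1 = -0.1838.
d_o2 = 80.3 − (38.59) = 41.71 cm.
Lens 2: 1/d_i2 = 1/(23.0) − 1/(41.71) = 0.01950, so d_i2 = 51.27 cm; m₂ = −d_i2/d_o2 = -1.229.
m = m₁·m₂ = (-0.1838)(-1.229) = +0.226.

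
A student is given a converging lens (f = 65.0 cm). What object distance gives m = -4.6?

m = −d_i/d_o ⇒ d_i = −m·d_o.
1/f = 1/d_o + 1/d_i = 1/d_o − 1/(m·d_o) = (1 − 1/m)/d_o, so d_o = f(1 − 1/m) = (65.00)(1 − 1/(-4.6)) = 79.1 cm.

79.1 cm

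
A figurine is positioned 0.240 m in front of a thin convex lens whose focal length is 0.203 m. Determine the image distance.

1.32 m

Lens equation: 1/q = 1/f − 1/p = 1/(0.2030) − 1/(0.240) = 4.926 − 4.167 = 0.7594, so q = 1.32 m.
The image is real, inverted and enlarged, on the far side of the lens.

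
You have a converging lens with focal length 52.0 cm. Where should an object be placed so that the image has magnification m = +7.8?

m = −d_i/d_o ⇒ d_i = −m·d_o.
1/f = 1/d_o + 1/d_i = 1/d_o − 1/(m·d_o) = (1 − 1/m)/d_o, so d_o = f(1 − 1/m) = (52.00)(1 − 1/(+7.8)) = 45.3 cm.

45.3 cm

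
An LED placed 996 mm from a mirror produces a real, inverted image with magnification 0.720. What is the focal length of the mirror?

f = 417 mm (concave)

m = −d_i/d_o ⇒ d_i = −m·d_o = −(-0.720)·(996) = 717.1 mm.
1/f = 1/d_o + 1/d_i = 1/(996) + 1/(717.1) = 0.002399, so f = 417 mm.
Since f is positive, the mirror is concave.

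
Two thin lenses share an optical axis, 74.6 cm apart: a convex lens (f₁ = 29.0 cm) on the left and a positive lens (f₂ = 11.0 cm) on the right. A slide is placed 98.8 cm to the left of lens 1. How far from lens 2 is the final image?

Lens 1: 1/d_i1 = 1/f₁ − 1/d_o1 = 1/(29.0) − 1/(98.8) = 0.02436, so d_i1 = 41.05 cm.
The intermediate image is 41.05 cm to the right of lens 1, which is 74.6 − (41.05) = 33.55 cm to the left of lens 2, so d_o2 = +33.55 cm.
Lens 2: 1/d_i2 = 1/f₂ − 1/d_o2 = 1/(11.0) − 1/(33.55) = 0.06110, so d_i2 = 16.4 cm.
The final image is real, 16.4 cm to the right of lens 2 (overall magnification ≈ 0.20).

16.4 cm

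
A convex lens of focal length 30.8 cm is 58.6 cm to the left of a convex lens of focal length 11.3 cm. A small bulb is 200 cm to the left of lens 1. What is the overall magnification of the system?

m = +0.189

Lens 1: 1/d_i1 = 1/(30.8) − 1/(200) = 0.02747, so d_i1 = 36.41 cm; m₁ = −d_i1/d_o1 = -0.1820.
d_o2 = 58.6 − (36.41) = 22.19 cm.
Lens 2: 1/d_i2 = 1/(11.3) − 1/(22.19) = 0.04343, so d_i2 = 23.03 cm; m₂ = −d_i2/d_o2 = -1.038.
m = m₁·m₂ = (-0.1820)(-1.038) = +0.189.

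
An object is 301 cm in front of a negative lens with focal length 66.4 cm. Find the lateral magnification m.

For a negative lens, f = -66.4 cm.
1/d_i = 1/f − 1/d_o = 1/(-66.40) − 1/(301) = -0.01838, so d_i = -54.40 cm.
m = −d_i/d_o = −(-54.40)/(301) = +0.181.
The image is virtual, upright and reduced, on the same side as the object.

m = +0.181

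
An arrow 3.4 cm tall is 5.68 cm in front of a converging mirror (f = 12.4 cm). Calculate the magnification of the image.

1/d_i = 1/f − 1/d_o = 1/(12.40) − 1/(5.68) = -0.09541, so d_i = -10.48 cm.
m = −d_i/d_o = −(-10.48)/(5.68) = +1.85.
The image is virtual, upright and enlarged, behind the mirror.

m = +1.85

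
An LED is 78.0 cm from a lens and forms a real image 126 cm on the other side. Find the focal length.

f = 48.2 cm (converging)

Real image ⇒ d_i = +126 cm.
1/f = 1/d_o + 1/d_i = 1/(78.0) + 1/(126) = 0.02076, so f = 48.2 cm.
Since f is positive, the lens is converging.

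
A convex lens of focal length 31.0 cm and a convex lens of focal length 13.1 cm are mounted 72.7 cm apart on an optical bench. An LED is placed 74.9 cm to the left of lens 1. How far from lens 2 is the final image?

Lens 1: 1/d_i1 = 1/f₁ − 1/d_o1 = 1/(31.0) − 1/(74.9) = 0.01891, so d_i1 = 52.89 cm.
The intermediate image is 52.89 cm to the right of lens 1, which is 72.7 − (52.89) = 19.81 cm to the left of lens 2, so d_o2 = +19.81 cm.
Lens 2: 1/d_i2 = 1/f₂ − 1/d_o2 = 1/(13.1) − 1/(19.81) = 0.02586, so d_i2 = 38.7 cm.
The final image is real, 38.7 cm to the right of lens 2 (overall magnification ≈ 1.4).

38.7 cm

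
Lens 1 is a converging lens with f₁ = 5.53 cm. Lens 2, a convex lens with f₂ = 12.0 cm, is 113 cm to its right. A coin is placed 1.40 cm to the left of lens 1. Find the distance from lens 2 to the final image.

13.4 cm

Lens 1: 1/d_i1 = 1/f₁ − 1/d_o1 = 1/(5.53) − 1/(1.40) = -0.5335, so d_i1 = -1.875 cm.
The intermediate image is 1.875 cm to the left of lens 1 (virtual), which is 113 − (-1.875) = 114.9 cm to the left of lens 2, so d_o2 = +114.9 cm.
Lens 2: 1/d_i2 = 1/f₂ − 1/d_o2 = 1/(12.0) − 1/(114.9) = 0.07463, so d_i2 = 13.4 cm.
The final image is real, 13.4 cm to the right of lens 2 (overall magnification ≈ -0.16).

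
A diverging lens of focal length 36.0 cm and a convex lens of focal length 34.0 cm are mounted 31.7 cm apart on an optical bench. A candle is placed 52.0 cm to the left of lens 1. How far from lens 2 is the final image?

Lens 1 is diverging, so f₁ = −36.0 cm.
Lens 1: 1/d_i1 = 1/f₁ − 1/d_o1 = 1/(-36.0) − 1/(52.0) = -0.04701, so d_i1 = -21.27 cm.
The intermediate image is 21.27 cm to the left of lens 1 (virtual), which is 31.7 − (-21.27) = 52.97 cm to the left of lens 2, so d_o2 = +52.97 cm.
Lens 2: 1/d_i2 = 1/f₂ − 1/d_o2 = 1/(34.0) − 1/(52.97) = 0.01053, so d_i2 = 94.9 cm.
The final image is real, 94.9 cm to the right of lens 2 (overall magnification ≈ -0.73).

94.9 cm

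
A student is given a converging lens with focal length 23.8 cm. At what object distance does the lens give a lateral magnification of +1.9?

m = −d_i/d_o ⇒ d_i = −m·d_o.
1/f = 1/d_o + 1/d_i = 1/d_o − 1/(m·d_o) = (1 − 1/m)/d_o, so d_o = f(1 − 1/m) = (23.80)(1 − 1/(+1.9)) = 11.3 cm.

11.3 cm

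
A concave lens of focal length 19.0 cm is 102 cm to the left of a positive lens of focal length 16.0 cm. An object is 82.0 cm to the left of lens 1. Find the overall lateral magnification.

f₁ = −19.0 cm (diverging).
Lens 1: 1/d_i1 = 1/(-19.0) − 1/(82.0) = -0.06483, so d_i1 = -15.43 cm; m₁ = −d_i1/d_o1 = +0.1882.
d_o2 = 102 − (-15.43) = 117.4 cm.
Lens 2: 1/d_i2 = 1/(16.0) − 1/(117.4) = 0.05398, so d_i2 = 18.52 cm; m₂ = −d_i2/d_o2 = -0.1578.
m = m₁·m₂ = (+0.1882)(-0.1578) = -0.0297.

m = -0.0297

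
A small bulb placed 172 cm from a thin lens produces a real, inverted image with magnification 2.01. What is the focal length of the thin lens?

m = −d_i/d_o ⇒ d_i = −m·d_o = −(-2.01)·(172) = 345.7 cm.
1/f = 1/d_o + 1/d_i = 1/(172) + 1/(345.7) = 0.008707, so f = 115 cm.
Since f is positive, the thin lens is converging.

f = 115 cm (converging)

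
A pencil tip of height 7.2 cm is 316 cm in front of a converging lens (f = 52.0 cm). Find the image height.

1/d_i = 1/f − 1/d_o = 1/(52.00) − 1/(316) = 0.01607, so d_i = 62.24 cm.
m = −d_i/d_o = -0.1970.
|h_i| = |m|·h_o = 0.1970 × 7.2 = 1.42 cm. The image is real, inverted and reduced, on the far side of the lens.

1.42 cm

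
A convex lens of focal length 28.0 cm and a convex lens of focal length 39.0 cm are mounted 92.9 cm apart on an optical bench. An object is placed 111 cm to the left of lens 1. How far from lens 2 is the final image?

131 cm

Lens 1: 1/d_i1 = 1/f₁ − 1/d_o1 = 1/(28.0) − 1/(111) = 0.02671, so d_i1 = 37.45 cm.
The intermediate image is 37.45 cm to the right of lens 1, which is 92.9 − (37.45) = 55.45 cm to the left of lens 2, so d_o2 = +55.45 cm.
Lens 2: 1/d_i2 = 1/f₂ − 1/d_o2 = 1/(39.0) − 1/(55.45) = 0.007607, so d_i2 = 131 cm.
The final image is real, 131 cm to the right of lens 2 (overall magnification ≈ 0.80).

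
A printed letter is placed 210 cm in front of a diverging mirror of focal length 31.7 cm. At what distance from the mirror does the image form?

27.5 cm

For a diverging mirror, f = -31.7 cm.
Mirror equation: 1/d_i = 1/f − 1/d_o = 1/(-31.70) − 1/(210) = -0.03155 − 0.004762 = -0.03631, so d_i = -27.5 cm.
The image is virtual, upright and reduced, behind the mirror.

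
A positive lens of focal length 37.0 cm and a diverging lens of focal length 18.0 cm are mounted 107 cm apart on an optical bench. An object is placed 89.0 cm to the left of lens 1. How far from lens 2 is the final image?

Lens 1: 1/d_i1 = 1/f₁ − 1/d_o1 = 1/(37.0) − 1/(89.0) = 0.01579, so d_i1 = 63.33 cm.
The intermediate image is 63.33 cm to the right of lens 1, which is 107 − (63.33) = 43.67 cm to the left of lens 2, so d_o2 = +43.67 cm.
Lens 2 is diverging, so f₂ = −18.0 cm.
Lens 2: 1/d_i2 = 1/f₂ − 1/d_o2 = 1/(-18.0) − 1/(43.67) = -0.07845, so d_i2 = -12.7 cm.
The final image is virtual, 12.7 cm to the left of lens 2 (overall magnification ≈ -0.21).

12.7 cm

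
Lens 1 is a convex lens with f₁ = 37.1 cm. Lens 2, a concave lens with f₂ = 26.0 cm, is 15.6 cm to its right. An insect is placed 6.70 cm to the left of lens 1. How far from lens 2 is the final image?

12.4 cm

Lens 1: 1/d_i1 = 1/f₁ − 1/d_o1 = 1/(37.1) − 1/(6.70) = -0.1223, so d_i1 = -8.177 cm.
The intermediate image is 8.177 cm to the left of lens 1 (virtual), which is 15.6 − (-8.177) = 23.78 cm to the left of lens 2, so d_o2 = +23.78 cm.
Lens 2 is diverging, so f₂ = −26.0 cm.
Lens 2: 1/d_i2 = 1/f₂ − 1/d_o2 = 1/(-26.0) − 1/(23.78) = -0.08051, so d_i2 = -12.4 cm.
The final image is virtual, 12.4 cm to the left of lens 2 (overall magnification ≈ 0.64).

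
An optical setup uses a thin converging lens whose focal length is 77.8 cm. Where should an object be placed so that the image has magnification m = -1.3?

138 cm

m = −d_i/d_o ⇒ d_i = −m·d_o.
1/f = 1/d_o + 1/d_i = 1/d_o − 1/(m·d_o) = (1 − 1/m)/d_o, so d_o = f(1 − 1/m) = (77.80)(1 − 1/(-1.3)) = 138 cm.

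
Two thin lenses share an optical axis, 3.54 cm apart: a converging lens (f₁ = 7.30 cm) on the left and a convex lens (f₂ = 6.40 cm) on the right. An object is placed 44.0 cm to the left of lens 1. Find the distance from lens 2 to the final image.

Lens 1: 1/d_i1 = 1/f₁ − 1/d_o1 = 1/(7.30) − 1/(44.0) = 0.1143, so d_i1 = 8.752 cm.
The intermediate image is 8.752 cm to the right of lens 1, which lies 5.212 cm to the right of lens 2 — a virtual object — so d_o2 = −5.212 cm.
Lens 2: 1/d_i2 = 1/f₂ − 1/d_o2 = 1/(6.40) − 1/(-5.212) = 0.3481, so d_i2 = 2.87 cm.
The final image is real, 2.87 cm to the right of lens 2 (overall magnification ≈ -0.11).

2.87 cm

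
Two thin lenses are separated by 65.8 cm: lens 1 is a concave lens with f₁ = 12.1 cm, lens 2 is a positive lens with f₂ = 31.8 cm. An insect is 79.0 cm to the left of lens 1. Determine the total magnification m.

m = -0.0949

f₁ = −12.1 cm (diverging).
Lens 1: 1/d_i1 = 1/(-12.1) − 1/(79.0) = -0.09530, so d_i1 = -10.49 cm; m₁ = −d_i1/d_o1 = +0.1328.
d_o2 = 65.8 − (-10.49) = 76.29 cm.
Lens 2: 1/d_i2 = 1/(31.8) − 1/(76.29) = 0.01834, so d_i2 = 54.53 cm; m₂ = −d_i2/d_o2 = -0.7148.
m = m₁·m₂ = (+0.1328)(-0.7148) = -0.0949.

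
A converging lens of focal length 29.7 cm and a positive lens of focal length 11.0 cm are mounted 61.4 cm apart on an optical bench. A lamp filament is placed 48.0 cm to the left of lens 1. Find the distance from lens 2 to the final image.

Lens 1: 1/d_i1 = 1/f₁ − 1/d_o1 = 1/(29.7) − 1/(48.0) = 0.01284, so d_i1 = 77.90 cm.
The intermediate image is 77.90 cm to the right of lens 1, which lies 16.50 cm to the right of lens 2 — a virtual object — so d_o2 = −16.50 cm.
Lens 2: 1/d_i2 = 1/f₂ − 1/d_o2 = 1/(11.0) − 1/(-16.50) = 0.1515, so d_i2 = 6.60 cm.
The final image is real, 6.60 cm to the right of lens 2 (overall magnification ≈ -0.65).

6.60 cm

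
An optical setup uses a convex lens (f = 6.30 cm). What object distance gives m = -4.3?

7.77 cm

m = −d_i/d_o ⇒ d_i = −m·d_o.
1/f = 1/d_o + 1/d_i = 1/d_o − 1/(m·d_o) = (1 − 1/m)/d_o, so d_o = f(1 − 1/m) = (6.300)(1 − 1/(-4.3)) = 7.77 cm.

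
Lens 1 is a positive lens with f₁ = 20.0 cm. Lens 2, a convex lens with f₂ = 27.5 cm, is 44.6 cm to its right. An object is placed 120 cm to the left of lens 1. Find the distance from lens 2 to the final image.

Lens 1: 1/d_i1 = 1/f₁ − 1/d_o1 = 1/(20.0) − 1/(120) = 0.04167, so d_i1 = 24.00 cm.
The intermediate image is 24.00 cm to the right of lens 1, which is 44.6 − (24.00) = 20.60 cm to the left of lens 2, so d_o2 = +20.60 cm.
Lens 2: 1/d_i2 = 1/f₂ − 1/d_o2 = 1/(27.5) − 1/(20.60) = -0.01218, so d_i2 = -82.1 cm.
The final image is virtual, 82.1 cm to the left of lens 2 (overall magnification ≈ -0.80).

82.1 cm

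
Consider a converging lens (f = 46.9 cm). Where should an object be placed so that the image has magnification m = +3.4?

33.1 cm

m = −d_i/d_o ⇒ d_i = −m·d_o.
1/f = 1/d_o + 1/d_i = 1/d_o − 1/(m·d_o) = (1 − 1/m)/d_o, so d_o = f(1 − 1/m) = (46.90)(1 − 1/(+3.4)) = 33.1 cm.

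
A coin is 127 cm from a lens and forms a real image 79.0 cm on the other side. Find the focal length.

Real image ⇒ d_i = +79.0 cm.
1/f = 1/d_o + 1/d_i = 1/(127) + 1/(79.0) = 0.02053, so f = 48.7 cm.
Since f is positive, the lens is converging.

f = 48.7 cm (converging)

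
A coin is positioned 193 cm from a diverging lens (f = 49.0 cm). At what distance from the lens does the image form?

39.1 cm

For a diverging lens, f = -49.0 cm.
Lens equation: 1/q = 1/f − 1/p = 1/(-49.00) − 1/(193) = -0.02041 − 0.005181 = -0.02559, so q = -39.1 cm.
The image is virtual, upright and reduced, on the same side as the object.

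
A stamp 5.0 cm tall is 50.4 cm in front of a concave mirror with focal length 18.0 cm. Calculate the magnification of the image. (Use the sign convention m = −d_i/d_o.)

1/d_i = 1/f − 1/d_o = 1/(18.00) − 1/(50.4) = 0.03571, so d_i = 28.00 cm.
m = −d_i/d_o = −(28.00)/(50.4) = -0.556.
The image is real, inverted and reduced, in front of the mirror.

m = -0.556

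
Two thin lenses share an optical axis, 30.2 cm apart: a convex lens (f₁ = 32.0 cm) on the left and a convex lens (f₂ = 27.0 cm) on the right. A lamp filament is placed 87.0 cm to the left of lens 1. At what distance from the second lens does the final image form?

Lens 1: 1/d_i1 = 1/f₁ − 1/d_o1 = 1/(32.0) − 1/(87.0) = 0.01976, so d_i1 = 50.62 cm.
The intermediate image is 50.62 cm to the right of lens 1, which lies 20.42 cm to the right of lens 2 — a virtual object — so d_o2 = −20.42 cm.
Lens 2: 1/d_i2 = 1/f₂ − 1/d_o2 = 1/(27.0) − 1/(-20.42) = 0.08601, so d_i2 = 11.6 cm.
The final image is real, 11.6 cm to the right of lens 2 (overall magnification ≈ -0.33).

11.6 cm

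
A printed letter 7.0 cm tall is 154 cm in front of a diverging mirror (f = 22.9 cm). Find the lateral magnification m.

For a diverging mirror, f = -22.9 cm.
1/d_i = 1/f − 1/d_o = 1/(-22.90) − 1/(154) = -0.05016, so d_i = -19.94 cm.
m = −d_i/d_o = −(-19.94)/(154) = +0.129.
The image is virtual, upright and reduced, behind the mirror.

m = +0.129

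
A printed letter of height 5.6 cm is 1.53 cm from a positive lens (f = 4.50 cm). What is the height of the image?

8.48 cm

1/d_i = 1/f − 1/d_o = 1/(4.500) − 1/(1.53) = -0.4314, so d_i = -2.318 cm.
m = −d_i/d_o = +1.515.
|h_i| = |m|·h_o = 1.515 × 5.6 = 8.48 cm. The image is virtual, upright and enlarged, on the same side as the object.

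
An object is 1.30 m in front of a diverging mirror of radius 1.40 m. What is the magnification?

m = +0.350

f = R/2 = 1.40/2 = 0.7000 m; for a diverging mirror, f = -0.7000 m.
1/d_i = 1/f − 1/d_o = 1/(-0.7000) − 1/(1.30) = -2.198, so d_i = -0.4550 m.
m = −d_i/d_o = −(-0.4550)/(1.30) = +0.350.
The image is virtual, upright and reduced, behind the mirror.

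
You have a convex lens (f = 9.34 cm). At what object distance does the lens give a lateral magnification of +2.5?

m = −d_i/d_o ⇒ d_i = −m·d_o.
1/f = 1/d_o + 1/d_i = 1/d_o − 1/(m·d_o) = (1 − 1/m)/d_o, so d_o = f(1 − 1/m) = (9.340)(1 − 1/(+2.5)) = 5.60 cm.

5.60 cm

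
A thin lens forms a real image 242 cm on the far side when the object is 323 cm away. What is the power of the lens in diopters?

P = +0.723 D

d_i = +242 cm.
1/f = 1/d_o + 1/d_i = 1/(323) + 1/(242) = 0.007228 cm⁻¹.
f = 138.3 cm = 1.383 m, so P = 1/f = +0.723 D.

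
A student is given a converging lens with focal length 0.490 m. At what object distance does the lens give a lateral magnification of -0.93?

m = −d_i/d_o ⇒ d_i = −m·d_o.
1/f = 1/d_o + 1/d_i = 1/d_o − 1/(m·d_o) = (1 − 1/m)/d_o, so d_o = f(1 − 1/m) = (0.4900)(1 − 1/(-0.93)) = 1.02 m.

1.02 m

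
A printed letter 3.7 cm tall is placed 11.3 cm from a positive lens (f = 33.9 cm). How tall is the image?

5.55 cm

1/d_i = 1/f − 1/d_o = 1/(33.90) − 1/(11.3) = -0.05900, so d_i = -16.95 cm.
m = −d_i/d_o = +1.500.
|h_i| = |m|·h_o = 1.500 × 3.7 = 5.55 cm. The image is virtual, upright and enlarged, on the same side as the object.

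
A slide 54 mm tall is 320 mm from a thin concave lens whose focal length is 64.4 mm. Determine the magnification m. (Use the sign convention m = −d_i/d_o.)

m = +0.168

For a concave lens, f = -64.4 mm.
1/d_i = 1/f − 1/d_o = 1/(-64.40) − 1/(320) = -0.01865, so d_i = -53.61 mm.
m = −d_i/d_o = −(-53.61)/(320) = +0.168.
The image is virtual, upright and reduced, on the same side as the object.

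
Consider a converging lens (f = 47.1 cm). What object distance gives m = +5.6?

38.7 cm

m = −d_i/d_o ⇒ d_i = −m·d_o.
1/f = 1/d_o + 1/d_i = 1/d_o − 1/(m·d_o) = (1 − 1/m)/d_o, so d_o = f(1 − 1/m) = (47.10)(1 − 1/(+5.6)) = 38.7 cm.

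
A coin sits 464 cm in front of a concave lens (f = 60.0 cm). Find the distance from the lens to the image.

53.1 cm

For a concave lens, f = -60.0 cm.
Thin-lens equation: 1/d_i = 1/f − 1/d_o = 1/(-60.00) − 1/(464) = -0.01667 − 0.002155 = -0.01882, so d_i = -53.1 cm.
The image is virtual, upright and reduced, on the same side as the object.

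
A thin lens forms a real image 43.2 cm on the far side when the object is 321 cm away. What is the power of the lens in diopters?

P = +2.63 D

d_i = +43.2 cm.
1/f = 1/d_o + 1/d_i = 1/(321) + 1/(43.2) = 0.02626 cm⁻¹.
f = 38.08 cm = 0.3808 m, so P = 1/f = +2.63 D.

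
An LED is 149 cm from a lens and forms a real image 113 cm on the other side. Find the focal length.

f = 64.3 cm (converging)

Real image ⇒ d_i = +113 cm.
1/f = 1/d_o + 1/d_i = 1/(149) + 1/(113) = 0.01556, so f = 64.3 cm.
Since f is positive, the lens is converging.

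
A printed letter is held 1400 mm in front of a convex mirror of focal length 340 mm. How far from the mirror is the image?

274 mm

For a convex mirror, f = -340 mm.
Mirror equation: 1/d_i = 1/f − 1/d_o = 1/(-340.0) − 1/(1400) = -0.002941 − 0.0007143 = -0.003655, so d_i = -274 mm.
The image is virtual, upright and reduced, behind the mirror.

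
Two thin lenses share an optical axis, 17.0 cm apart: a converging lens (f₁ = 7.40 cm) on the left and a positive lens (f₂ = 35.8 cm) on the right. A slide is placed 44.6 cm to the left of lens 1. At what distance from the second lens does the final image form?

Lens 1: 1/d_i1 = 1/f₁ − 1/d_o1 = 1/(7.40) − 1/(44.6) = 0.1127, so d_i1 = 8.872 cm.
The intermediate image is 8.872 cm to the right of lens 1, which is 17.0 − (8.872) = 8.128 cm to the left of lens 2, so d_o2 = +8.128 cm.
Lens 2: 1/d_i2 = 1/f₂ − 1/d_o2 = 1/(35.8) − 1/(8.128) = -0.09510, so d_i2 = -10.5 cm.
The final image is virtual, 10.5 cm to the left of lens 2 (overall magnification ≈ -0.26).

10.5 cm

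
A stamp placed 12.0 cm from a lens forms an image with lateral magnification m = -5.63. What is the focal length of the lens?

m = −d_i/d_o ⇒ d_i = −m·d_o = −(-5.63)·(12.0) = 67.56 cm.
1/f = 1/d_o + 1/d_i = 1/(12.0) + 1/(67.56) = 0.09813, so f = 10.2 cm.
Since f is positive, the lens is converging.

f = 10.2 cm (converging)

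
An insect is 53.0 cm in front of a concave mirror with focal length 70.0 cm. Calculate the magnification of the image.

1/d_i = 1/f − 1/d_o = 1/(70.00) − 1/(53.0) = -0.004582, so d_i = -218.2 cm.
m = −d_i/d_o = −(-218.2)/(53.0) = +4.12.
The image is virtual, upright and enlarged, behind the mirror.

m = +4.12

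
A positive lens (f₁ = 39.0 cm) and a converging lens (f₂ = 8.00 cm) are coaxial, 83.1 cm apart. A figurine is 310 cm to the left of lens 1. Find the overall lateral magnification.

m = +0.0378

Lens 1: 1/d_i1 = 1/(39.0) − 1/(310) = 0.02242, so d_i1 = 44.61 cm; m₁ = −d_i1/d_o1 = -0.1439.
d_o2 = 83.1 − (44.61) = 38.49 cm.
Lens 2: 1/d_i2 = 1/(8.00) − 1/(38.49) = 0.09902, so d_i2 = 10.10 cm; m₂ = −d_i2/d_o2 = -0.2624.
m = m₁·m₂ = (-0.1439)(-0.2624) = +0.0378.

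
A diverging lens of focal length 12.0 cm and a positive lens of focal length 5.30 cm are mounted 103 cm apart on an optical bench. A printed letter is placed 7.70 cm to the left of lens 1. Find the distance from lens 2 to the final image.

5.57 cm

Lens 1 is diverging, so f₁ = −12.0 cm.
Lens 1: 1/d_i1 = 1/f₁ − 1/d_o1 = 1/(-12.0) − 1/(7.70) = -0.2132, so d_i1 = -4.690 cm.
The intermediate image is 4.690 cm to the left of lens 1 (virtual), which is 103 − (-4.690) = 107.7 cm to the left of lens 2, so d_o2 = +107.7 cm.
Lens 2: 1/d_i2 = 1/f₂ − 1/d_o2 = 1/(5.30) − 1/(107.7) = 0.1794, so d_i2 = 5.57 cm.
The final image is real, 5.57 cm to the right of lens 2 (overall magnification ≈ -0.032).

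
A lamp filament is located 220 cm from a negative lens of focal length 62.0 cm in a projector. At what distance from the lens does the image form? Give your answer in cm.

48.4 cm

For a negative lens, f = -62.0 cm.
Lens equation: 1/s_i = 1/f − 1/s_o = 1/(-62.00) − 1/(220) = -0.01613 − 0.004545 = -0.02067, so s_i = -48.4 cm.
The image is virtual, upright and reduced, on the same side as the object.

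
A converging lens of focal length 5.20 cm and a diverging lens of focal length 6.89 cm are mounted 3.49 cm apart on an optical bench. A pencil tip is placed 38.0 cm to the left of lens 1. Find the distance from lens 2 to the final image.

Lens 1: 1/d_i1 = 1/f₁ − 1/d_o1 = 1/(5.20) − 1/(38.0) = 0.1660, so d_i1 = 6.024 cm.
The intermediate image is 6.024 cm to the right of lens 1, which lies 2.534 cm to the right of lens 2 — a virtual object — so d_o2 = −2.534 cm.
Lens 2 is diverging, so f₂ = −6.89 cm.
Lens 2: 1/d_i2 = 1/f₂ − 1/d_o2 = 1/(-6.89) − 1/(-2.534) = 0.2495, so d_i2 = 4.01 cm.
The final image is real, 4.01 cm to the right of lens 2 (overall magnification ≈ -0.25).

4.01 cm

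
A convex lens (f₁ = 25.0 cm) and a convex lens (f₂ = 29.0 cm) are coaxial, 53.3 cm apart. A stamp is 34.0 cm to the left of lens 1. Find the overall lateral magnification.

m = -1.15

Lens 1: 1/d_i1 = 1/(25.0) − 1/(34.0) = 0.01059, so d_i1 = 94.44 cm; m₁ = −d_i1/d_o1 = -2.778.
d_o2 = 53.3 − (94.44) = -41.14 cm (virtual object).
Lens 2: 1/d_i2 = 1/(29.0) − 1/(-41.14) = 0.05879, so d_i2 = 17.01 cm; m₂ = −d_i2/d_o2 = +0.4135.
m = m₁·m₂ = (-2.778)(+0.4135) = -1.15.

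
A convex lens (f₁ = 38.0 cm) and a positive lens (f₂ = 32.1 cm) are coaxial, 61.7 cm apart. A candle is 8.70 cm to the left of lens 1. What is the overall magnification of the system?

Lens 1: 1/d_i1 = 1/(38.0) − 1/(8.70) = -0.08863, so d_i1 = -11.28 cm; m₁ = −d_i1/d_o1 = +1.297.
d_o2 = 61.7 − (-11.28) = 72.98 cm.
Lens 2: 1/d_i2 = 1/(32.1) − 1/(72.98) = 0.01745, so d_i2 = 57.31 cm; m₂ = −d_i2/d_o2 = -0.7852.
m = m₁·m₂ = (+1.297)(-0.7852) = -1.02.

m = -1.02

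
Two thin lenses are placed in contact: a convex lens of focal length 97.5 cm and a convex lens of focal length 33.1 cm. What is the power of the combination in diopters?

P = +4.05 D

P₁ = 1/f₁ = 1/(0.975 m) = +1.026 D; P₂ = 1/f₂ = 1/(0.331 m) = +3.021 D.
For thin lenses in contact, P = P₁ + P₂ = (+1.026) + (+3.021) = +4.05 D.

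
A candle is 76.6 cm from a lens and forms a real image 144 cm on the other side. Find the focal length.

Real image ⇒ d_i = +144 cm.
1/f = 1/d_o + 1/d_i = 1/(76.6) + 1/(144) = 0.02000, so f = 50.0 cm.
Since f is positive, the lens is converging.

f = 50.0 cm (converging)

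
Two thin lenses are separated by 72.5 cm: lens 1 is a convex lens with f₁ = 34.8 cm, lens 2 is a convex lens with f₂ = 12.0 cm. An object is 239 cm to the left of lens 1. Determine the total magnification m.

m = +0.103

Lens 1: 1/d_i1 = 1/(34.8) − 1/(239) = 0.02455, so d_i1 = 40.73 cm; m₁ = −d_i1/d_o1 = -0.1704.
d_o2 = 72.5 − (40.73) = 31.77 cm.
Lens 2: 1/d_i2 = 1/(12.0) − 1/(31.77) = 0.05186, so d_i2 = 19.28 cm; m₂ = −d_i2/d_o2 = -0.6070.
m = m₁·m₂ = (-0.1704)(-0.6070) = +0.103.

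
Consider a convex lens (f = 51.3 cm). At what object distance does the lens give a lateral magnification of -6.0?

m = −d_i/d_o ⇒ d_i = −m·d_o.
1/f = 1/d_o + 1/d_i = 1/d_o − 1/(m·d_o) = (1 − 1/m)/d_o, so d_o = f(1 − 1/m) = (51.30)(1 − 1/(-6.0)) = 59.9 cm.

59.9 cm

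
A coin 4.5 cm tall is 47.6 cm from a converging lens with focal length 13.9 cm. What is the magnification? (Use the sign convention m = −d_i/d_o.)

m = -0.412

1/d_i = 1/f − 1/d_o = 1/(13.90) − 1/(47.6) = 0.05093, so d_i = 19.63 cm.
m = −d_i/d_o = −(19.63)/(47.6) = -0.412.
The image is real, inverted and reduced, on the far side of the lens.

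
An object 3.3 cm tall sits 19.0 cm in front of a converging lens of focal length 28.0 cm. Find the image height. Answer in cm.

1/d_i = 1/f − 1/d_o = 1/(28.00) − 1/(19.0) = -0.01692, so d_i = -59.11 cm.
m = −d_i/d_o = +3.111.
|h_i| = |m|·h_o = 3.111 × 3.3 = 10.3 cm. The image is virtual, upright and enlarged, on the same side as the object.

10.3 cm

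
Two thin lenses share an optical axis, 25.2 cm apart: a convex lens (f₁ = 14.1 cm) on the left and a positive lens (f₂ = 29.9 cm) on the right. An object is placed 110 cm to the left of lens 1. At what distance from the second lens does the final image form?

12.9 cm

Lens 1: 1/d_i1 = 1/f₁ − 1/d_o1 = 1/(14.1) − 1/(110) = 0.06183, so d_i1 = 16.17 cm.
The intermediate image is 16.17 cm to the right of lens 1, which is 25.2 − (16.17) = 9.030 cm to the left of lens 2, so d_o2 = +9.030 cm.
Lens 2: 1/d_i2 = 1/f₂ − 1/d_o2 = 1/(29.9) − 1/(9.030) = -0.07730, so d_i2 = -12.9 cm.
The final image is virtual, 12.9 cm to the left of lens 2 (overall magnification ≈ -0.21).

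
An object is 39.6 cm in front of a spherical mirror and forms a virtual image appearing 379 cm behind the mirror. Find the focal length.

Virtual image ⇒ d_i = −379 cm.
1/f = 1/d_o + 1/d_i = 1/(39.6) + 1/(-379) = 0.02261, so f = 44.2 cm.
Since f is positive, the spherical mirror is concave.

f = 44.2 cm (concave)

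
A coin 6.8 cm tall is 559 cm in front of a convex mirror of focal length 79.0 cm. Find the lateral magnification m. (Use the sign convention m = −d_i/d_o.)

For a convex mirror, f = -79.0 cm.
1/d_i = 1/f − 1/d_o = 1/(-79.00) − 1/(559) = -0.01445, so d_i = -69.22 cm.
m = −d_i/d_o = −(-69.22)/(559) = +0.124.
The image is virtual, upright and reduced, behind the mirror.

m = +0.124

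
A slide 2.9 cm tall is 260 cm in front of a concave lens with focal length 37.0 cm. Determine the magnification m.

For a concave lens, f = -37.0 cm.
1/d_i = 1/f − 1/d_o = 1/(-37.00) − 1/(260) = -0.03087, so d_i = -32.39 cm.
m = −d_i/d_o = −(-32.39)/(260) = +0.125.
The image is virtual, upright and reduced, on the same side as the object.

m = +0.125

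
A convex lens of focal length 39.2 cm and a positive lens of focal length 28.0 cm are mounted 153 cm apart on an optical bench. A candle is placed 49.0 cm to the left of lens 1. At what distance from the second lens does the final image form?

17.0 cm

Lens 1: 1/d_i1 = 1/f₁ − 1/d_o1 = 1/(39.2) − 1/(49.0) = 0.005102, so d_i1 = 196.0 cm.
The intermediate image is 196.0 cm to the right of lens 1, which lies 43.00 cm to the right of lens 2 — a virtual object — so d_o2 = −43.00 cm.
Lens 2: 1/d_i2 = 1/f₂ − 1/d_o2 = 1/(28.0) − 1/(-43.00) = 0.05897, so d_i2 = 17.0 cm.
The final image is real, 17.0 cm to the right of lens 2 (overall magnification ≈ -1.6).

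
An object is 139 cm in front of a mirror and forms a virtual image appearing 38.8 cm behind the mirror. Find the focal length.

Virtual image ⇒ d_i = −38.8 cm.
1/f = 1/d_o + 1/d_i = 1/(139) + 1/(-38.8) = -0.01858, so f = -53.8 cm.
Since f is negative, the mirror is convex.

f = -53.8 cm (convex)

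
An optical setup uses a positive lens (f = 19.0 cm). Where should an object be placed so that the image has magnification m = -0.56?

m = −d_i/d_o ⇒ d_i = −m·d_o.
1/f = 1/d_o + 1/d_i = 1/d_o − 1/(m·d_o) = (1 − 1/m)/d_o, so d_o = f(1 − 1/m) = (19.00)(1 − 1/(-0.56)) = 52.9 cm.

52.9 cm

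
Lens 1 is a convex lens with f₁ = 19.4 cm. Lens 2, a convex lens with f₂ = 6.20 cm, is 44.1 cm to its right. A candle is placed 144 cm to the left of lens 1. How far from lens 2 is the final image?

8.68 cm

Lens 1: 1/d_i1 = 1/f₁ − 1/d_o1 = 1/(19.4) − 1/(144) = 0.04460, so d_i1 = 22.42 cm.
The intermediate image is 22.42 cm to the right of lens 1, which is 44.1 − (22.42) = 21.68 cm to the left of lens 2, so d_o2 = +21.68 cm.
Lens 2: 1/d_i2 = 1/f₂ − 1/d_o2 = 1/(6.20) − 1/(21.68) = 0.1152, so d_i2 = 8.68 cm.
The final image is real, 8.68 cm to the right of lens 2 (overall magnification ≈ 0.062).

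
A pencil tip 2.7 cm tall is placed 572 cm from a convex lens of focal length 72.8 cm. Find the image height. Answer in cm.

0.394 cm

1/d_i = 1/f − 1/d_o = 1/(72.80) − 1/(572) = 0.01199, so d_i = 83.42 cm.
m = −d_i/d_o = -0.1458.
|h_i| = |m|·h_o = 0.1458 × 2.7 = 0.394 cm. The image is real, inverted and reduced, on the far side of the lens.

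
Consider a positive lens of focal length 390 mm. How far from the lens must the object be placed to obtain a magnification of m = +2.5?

234 mm

m = −d_i/d_o ⇒ d_i = −m·d_o.
1/f = 1/d_o + 1/d_i = 1/d_o − 1/(m·d_o) = (1 − 1/m)/d_o, so d_o = f(1 − 1/m) = (390.0)(1 − 1/(+2.5)) = 234 mm.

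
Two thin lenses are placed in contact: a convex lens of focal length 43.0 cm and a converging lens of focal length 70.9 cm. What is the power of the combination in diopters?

P₁ = 1/f₁ = 1/(0.430 m) = +2.326 D; P₂ = 1/f₂ = 1/(0.709 m) = +1.410 D.
For thin lenses in contact, P = P₁ + P₂ = (+2.326) + (+1.410) = +3.74 D.

P = +3.74 D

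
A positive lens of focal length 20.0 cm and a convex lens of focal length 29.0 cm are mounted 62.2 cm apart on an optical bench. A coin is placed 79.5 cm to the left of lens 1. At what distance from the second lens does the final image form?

159 cm

Lens 1: 1/d_i1 = 1/f₁ − 1/d_o1 = 1/(20.0) − 1/(79.5) = 0.03742, so d_i1 = 26.72 cm.
The intermediate image is 26.72 cm to the right of lens 1, which is 62.2 − (26.72) = 35.48 cm to the left of lens 2, so d_o2 = +35.48 cm.
Lens 2: 1/d_i2 = 1/f₂ − 1/d_o2 = 1/(29.0) − 1/(35.48) = 0.006298, so d_i2 = 159 cm.
The final image is real, 159 cm to the right of lens 2 (overall magnification ≈ 1.5).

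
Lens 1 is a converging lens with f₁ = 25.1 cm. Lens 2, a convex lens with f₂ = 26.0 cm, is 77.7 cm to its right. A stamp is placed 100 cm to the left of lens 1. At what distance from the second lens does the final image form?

63.2 cm

Lens 1: 1/d_i1 = 1/f₁ − 1/d_o1 = 1/(25.1) − 1/(100) = 0.02984, so d_i1 = 33.51 cm.
The intermediate image is 33.51 cm to the right of lens 1, which is 77.7 − (33.51) = 44.19 cm to the left of lens 2, so d_o2 = +44.19 cm.
Lens 2: 1/d_i2 = 1/f₂ − 1/d_o2 = 1/(26.0) − 1/(44.19) = 0.01583, so d_i2 = 63.2 cm.
The final image is real, 63.2 cm to the right of lens 2 (overall magnification ≈ 0.48).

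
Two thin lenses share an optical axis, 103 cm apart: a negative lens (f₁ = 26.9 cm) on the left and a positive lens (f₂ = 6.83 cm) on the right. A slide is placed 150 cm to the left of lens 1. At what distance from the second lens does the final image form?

7.22 cm

Lens 1 is diverging, so f₁ = −26.9 cm.
Lens 1: 1/d_i1 = 1/f₁ − 1/d_o1 = 1/(-26.9) − 1/(150) = -0.04384, so d_i1 = -22.81 cm.
The intermediate image is 22.81 cm to the left of lens 1 (virtual), which is 103 − (-22.81) = 125.8 cm to the left of lens 2, so d_o2 = +125.8 cm.
Lens 2: 1/d_i2 = 1/f₂ − 1/d_o2 = 1/(6.83) − 1/(125.8) = 0.1385, so d_i2 = 7.22 cm.
The final image is real, 7.22 cm to the right of lens 2 (overall magnification ≈ -0.0087).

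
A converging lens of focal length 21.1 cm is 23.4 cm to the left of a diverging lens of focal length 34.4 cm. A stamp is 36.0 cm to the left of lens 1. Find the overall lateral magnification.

m = -7.14

Lens 1: 1/d_i1 = 1/(21.1) − 1/(36.0) = 0.01962, so d_i1 = 50.98 cm; m₁ = −d_i1/d_o1 = -1.416.
d_o2 = 23.4 − (50.98) = -27.58 cm (virtual object).
f₂ = −34.4 cm (diverging).
Lens 2: 1/d_i2 = 1/(-34.4) − 1/(-27.58) = 0.007188, so d_i2 = 139.1 cm; m₂ = −d_i2/d_o2 = +5.044.
m = m₁·m₂ = (-1.416)(+5.044) = -7.14.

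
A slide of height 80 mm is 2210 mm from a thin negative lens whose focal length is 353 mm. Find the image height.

For a negative lens, f = -353 mm.
1/d_i = 1/f − 1/d_o = 1/(-353.0) − 1/(2210) = -0.003285, so d_i = -304.4 mm.
m = −d_i/d_o = +0.1377.
|h_i| = |m|·h_o = 0.1377 × 80 = 11.0 mm. The image is virtual, upright and reduced, on the same side as the object.

11.0 mm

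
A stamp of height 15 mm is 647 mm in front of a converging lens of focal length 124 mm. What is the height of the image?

1/d_i = 1/f − 1/d_o = 1/(124.0) − 1/(647) = 0.006519, so d_i = 153.4 mm.
m = −d_i/d_o = -0.2371.
|h_i| = |m|·h_o = 0.2371 × 15 = 3.56 mm. The image is real, inverted and reduced, on the far side of the lens.

3.56 mm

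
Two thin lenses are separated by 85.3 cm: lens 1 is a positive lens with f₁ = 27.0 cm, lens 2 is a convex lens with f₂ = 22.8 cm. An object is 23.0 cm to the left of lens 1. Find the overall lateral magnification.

m = -0.707

Lens 1: 1/d_i1 = 1/(27.0) − 1/(23.0) = -0.006441, so d_i1 = -155.2 cm; m₁ = −d_i1/d_o1 = +6.748.
d_o2 = 85.3 − (-155.2) = 240.5 cm.
Lens 2: 1/d_i2 = 1/(22.8) − 1/(240.5) = 0.03970, so d_i2 = 25.19 cm; m₂ = −d_i2/d_o2 = -0.1047.
m = m₁·m₂ = (+6.748)(-0.1047) = -0.707.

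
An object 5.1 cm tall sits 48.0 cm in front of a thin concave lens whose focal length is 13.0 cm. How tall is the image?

1.09 cm

For a concave lens, f = -13.0 cm.
1/d_i = 1/f − 1/d_o = 1/(-13.00) − 1/(48.0) = -0.09776, so d_i = -10.23 cm.
m = −d_i/d_o = +0.2131.
|h_i| = |m|·h_o = 0.2131 × 5.1 = 1.09 cm. The image is virtual, upright and reduced, on the same side as the object.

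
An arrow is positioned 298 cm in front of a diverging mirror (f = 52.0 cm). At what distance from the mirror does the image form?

44.3 cm

For a diverging mirror, f = -52.0 cm.
Mirror equation: 1/q = 1/f − 1/p = 1/(-52.00) − 1/(298) = -0.01923 − 0.003356 = -0.02259, so q = -44.3 cm.
The image is virtual, upright and reduced, behind the mirror.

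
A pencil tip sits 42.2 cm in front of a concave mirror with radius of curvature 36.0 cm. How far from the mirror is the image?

31.4 cm

f = R/2 = 36.0/2 = 18.00 cm.
Mirror equation: 1/s_i = 1/f − 1/s_o = 1/(18.00) − 1/(42.2) = 0.05556 − 0.02370 = 0.03186, so s_i = 31.4 cm.
The image is real, inverted and reduced, in front of the mirror.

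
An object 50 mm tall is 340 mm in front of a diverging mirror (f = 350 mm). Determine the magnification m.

m = +0.507

For a diverging mirror, f = -350 mm.
1/d_i = 1/f − 1/d_o = 1/(-350.0) − 1/(340) = -0.005798, so d_i = -172.5 mm.
m = −d_i/d_o = −(-172.5)/(340) = +0.507.
The image is virtual, upright and reduced, behind the mirror.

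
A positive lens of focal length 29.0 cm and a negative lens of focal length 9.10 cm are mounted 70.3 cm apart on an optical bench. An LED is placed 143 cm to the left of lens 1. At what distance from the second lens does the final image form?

7.18 cm

Lens 1: 1/d_i1 = 1/f₁ − 1/d_o1 = 1/(29.0) − 1/(143) = 0.02749, so d_i1 = 36.38 cm.
The intermediate image is 36.38 cm to the right of lens 1, which is 70.3 − (36.38) = 33.92 cm to the left of lens 2, so d_o2 = +33.92 cm.
Lens 2 is diverging, so f₂ = −9.10 cm.
Lens 2: 1/d_i2 = 1/f₂ − 1/d_o2 = 1/(-9.10) − 1/(33.92) = -0.1394, so d_i2 = -7.18 cm.
The final image is virtual, 7.18 cm to the left of lens 2 (overall magnification ≈ -0.054).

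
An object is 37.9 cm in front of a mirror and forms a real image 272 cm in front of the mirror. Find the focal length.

f = 33.3 cm (concave)

Real image ⇒ d_i = +272 cm.
1/f = 1/d_o + 1/d_i = 1/(37.9) + 1/(272) = 0.03006, so f = 33.3 cm.
Since f is positive, the mirror is concave.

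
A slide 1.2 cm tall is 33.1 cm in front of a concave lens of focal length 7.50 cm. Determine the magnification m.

m = +0.185

For a concave lens, f = -7.50 cm.
1/d_i = 1/f − 1/d_o = 1/(-7.500) − 1/(33.1) = -0.1635, so d_i = -6.115 cm.
m = −d_i/d_o = −(-6.115)/(33.1) = +0.185.
The image is virtual, upright and reduced, on the same side as the object.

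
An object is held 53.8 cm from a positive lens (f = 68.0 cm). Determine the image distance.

258 cm

Thin-lens equation: 1/d_i = 1/f − 1/d_o = 1/(68.00) − 1/(53.8) = 0.01471 − 0.01859 = -0.003881, so d_i = -258 cm.
The image is virtual, upright and enlarged, on the same side as the object.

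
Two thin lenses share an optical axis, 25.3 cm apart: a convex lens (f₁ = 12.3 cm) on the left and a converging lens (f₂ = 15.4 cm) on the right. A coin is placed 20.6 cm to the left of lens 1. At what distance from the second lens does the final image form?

3.90 cm

Lens 1: 1/d_i1 = 1/f₁ − 1/d_o1 = 1/(12.3) − 1/(20.6) = 0.03276, so d_i1 = 30.53 cm.
The intermediate image is 30.53 cm to the right of lens 1, which lies 5.230 cm to the right of lens 2 — a virtual object — so d_o2 = −5.230 cm.
Lens 2: 1/d_i2 = 1/f₂ − 1/d_o2 = 1/(15.4) − 1/(-5.230) = 0.2561, so d_i2 = 3.90 cm.
The final image is real, 3.90 cm to the right of lens 2 (overall magnification ≈ -1.1).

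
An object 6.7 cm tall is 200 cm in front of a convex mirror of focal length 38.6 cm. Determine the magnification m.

For a convex mirror, f = -38.6 cm.
1/d_i = 1/f − 1/d_o = 1/(-38.60) − 1/(200) = -0.03091, so d_i = -32.36 cm.
m = −d_i/d_o = −(-32.36)/(200) = +0.162.
The image is virtual, upright and reduced, behind the mirror.

m = +0.162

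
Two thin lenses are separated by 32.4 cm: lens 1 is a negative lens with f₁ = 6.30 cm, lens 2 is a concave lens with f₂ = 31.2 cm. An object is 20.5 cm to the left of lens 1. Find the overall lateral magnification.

m = +0.107

f₁ = −6.30 cm (diverging).
Lens 1: 1/d_i1 = 1/(-6.30) − 1/(20.5) = -0.2075, so d_i1 = -4.819 cm; m₁ = −d_i1/d_o1 = +0.2351.
d_o2 = 32.4 − (-4.819) = 37.22 cm.
f₂ = −31.2 cm (diverging).
Lens 2: 1/d_i2 = 1/(-31.2) − 1/(37.22) = -0.05892, so d_i2 = -16.97 cm; m₂ = −d_i2/d_o2 = +0.4560.
m = m₁·m₂ = (+0.2351)(+0.4560) = +0.107.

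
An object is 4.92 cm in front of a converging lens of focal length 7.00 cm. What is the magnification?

1/d_i = 1/f − 1/d_o = 1/(7.000) − 1/(4.92) = -0.06039, so d_i = -16.56 cm.
m = −d_i/d_o = −(-16.56)/(4.92) = +3.37.
The image is virtual, upright and enlarged, on the same side as the object.

m = +3.37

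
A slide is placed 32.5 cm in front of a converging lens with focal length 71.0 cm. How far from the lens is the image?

59.9 cm

Thin-lens equation: 1/s_i = 1/f − 1/s_o = 1/(71.00) − 1/(32.5) = 0.01408 − 0.03077 = -0.01668, so s_i = -59.9 cm.
The image is virtual, upright and enlarged, on the same side as the object.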